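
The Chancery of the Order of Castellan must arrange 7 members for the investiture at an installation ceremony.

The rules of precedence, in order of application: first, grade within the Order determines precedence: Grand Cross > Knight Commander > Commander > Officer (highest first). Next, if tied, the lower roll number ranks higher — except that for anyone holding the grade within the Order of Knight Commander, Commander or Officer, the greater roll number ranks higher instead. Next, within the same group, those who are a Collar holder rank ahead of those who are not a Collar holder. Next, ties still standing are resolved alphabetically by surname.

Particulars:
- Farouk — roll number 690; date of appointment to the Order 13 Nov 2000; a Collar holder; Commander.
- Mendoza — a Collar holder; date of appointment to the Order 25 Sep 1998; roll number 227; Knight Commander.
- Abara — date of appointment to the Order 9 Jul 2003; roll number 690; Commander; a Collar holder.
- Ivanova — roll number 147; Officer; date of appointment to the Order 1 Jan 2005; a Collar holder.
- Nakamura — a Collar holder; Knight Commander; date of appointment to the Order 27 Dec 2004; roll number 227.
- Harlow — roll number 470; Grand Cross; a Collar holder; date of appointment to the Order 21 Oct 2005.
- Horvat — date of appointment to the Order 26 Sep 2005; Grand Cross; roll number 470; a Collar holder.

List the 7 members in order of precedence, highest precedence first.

By grade within the Order: Harlow and Horvat (Grand Cross); then Mendoza and Nakamura (Knight Commander); then Abara and Farouk (Commander); then Ivanova (Officer).
Harlow and Horvat both have roll number 470, so the next rule applies.
Harlow and Horvat are each a Collar holder, so the next rule applies.
Among Harlow and Horvat, alphabetically by surname: Harlow before Horvat.
Mendoza and Nakamura both have roll number 227, so the next rule applies.
Mendoza and Nakamura are each a Collar holder, so the next rule applies.
Among Mendoza and Nakamura, alphabetically by surname: Mendoza before Nakamura.
Abara and Farouk both have roll number 690, so the next rule applies.
Abara and Farouk are each a Collar holder, so the next rule applies.
Among Abara and Farouk, alphabetically by surname: Abara before Farouk.
Full order: Harlow, Horvat, Mendoza, Nakamura, Abara, Farouk, Ivanova.

Harlow, Horvat, Mendoza, Nakamura, Abara, Farouk, Ivanova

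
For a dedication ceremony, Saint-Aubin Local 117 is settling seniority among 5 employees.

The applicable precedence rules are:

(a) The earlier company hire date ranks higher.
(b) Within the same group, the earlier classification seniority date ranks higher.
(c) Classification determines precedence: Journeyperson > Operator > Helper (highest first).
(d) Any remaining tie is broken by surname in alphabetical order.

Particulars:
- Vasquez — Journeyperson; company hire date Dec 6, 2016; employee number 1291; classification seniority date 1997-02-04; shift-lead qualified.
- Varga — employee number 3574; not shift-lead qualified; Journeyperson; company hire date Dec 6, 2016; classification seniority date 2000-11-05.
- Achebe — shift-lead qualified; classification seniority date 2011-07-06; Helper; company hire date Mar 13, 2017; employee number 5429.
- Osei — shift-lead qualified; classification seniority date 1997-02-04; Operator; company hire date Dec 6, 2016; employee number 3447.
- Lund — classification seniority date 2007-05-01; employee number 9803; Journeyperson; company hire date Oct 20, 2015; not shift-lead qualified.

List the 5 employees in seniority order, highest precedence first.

Lund, Vasquez, Osei, Varga, Achebe

By company hire date (earlier first): Lund (Oct 20, 2015); then Vasquez, Osei and Varga (each Dec 6, 2016); then Achebe (Mar 13, 2017).
Among Vasquez, Osei and Varga, by classification seniority date (earlier first): Vasquez and Osei (1997-02-04) before Varga (2000-11-05).
Among Vasquez and Osei, by classification: Vasquez (Journeyperson) before Osei (Operator).
Full order: Lund, Vasquez, Osei, Varga, Achebe.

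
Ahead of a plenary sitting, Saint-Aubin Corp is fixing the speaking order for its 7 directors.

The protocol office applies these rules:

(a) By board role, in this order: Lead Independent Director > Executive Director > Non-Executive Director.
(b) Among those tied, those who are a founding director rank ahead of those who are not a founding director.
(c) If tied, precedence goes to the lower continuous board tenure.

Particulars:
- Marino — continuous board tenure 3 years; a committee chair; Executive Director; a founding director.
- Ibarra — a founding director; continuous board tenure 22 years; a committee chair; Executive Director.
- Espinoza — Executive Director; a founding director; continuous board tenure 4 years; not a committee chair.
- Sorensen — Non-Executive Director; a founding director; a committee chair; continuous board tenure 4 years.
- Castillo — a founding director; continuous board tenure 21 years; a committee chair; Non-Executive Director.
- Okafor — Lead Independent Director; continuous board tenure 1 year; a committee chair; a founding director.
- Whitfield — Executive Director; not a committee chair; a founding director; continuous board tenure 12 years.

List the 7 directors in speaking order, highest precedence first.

Okafor, Marino, Espinoza, Whitfield, Ibarra, Sorensen, Castillo

By board role: Okafor (Lead Independent Director); then Marino, Espinoza, Whitfield and Ibarra (Executive Director); then Sorensen and Castillo (Non-Executive Director).
Marino, Espinoza, Whitfield and Ibarra are each a founding director, so the next rule applies.
Among Marino, Espinoza, Whitfield and Ibarra, by continuous board tenure (lower first): Marino (3 years) before Espinoza (4 years) before Whitfield (12 years) before Ibarra (22 years).
Sorensen and Castillo are each a founding director, so the next rule applies.
Among Sorensen and Castillo, by continuous board tenure (lower first): Sorensen (4 years) before Castillo (21 years).
Full order: Okafor, Marino, Espinoza, Whitfield, Ibarra, Sorensen, Castillo.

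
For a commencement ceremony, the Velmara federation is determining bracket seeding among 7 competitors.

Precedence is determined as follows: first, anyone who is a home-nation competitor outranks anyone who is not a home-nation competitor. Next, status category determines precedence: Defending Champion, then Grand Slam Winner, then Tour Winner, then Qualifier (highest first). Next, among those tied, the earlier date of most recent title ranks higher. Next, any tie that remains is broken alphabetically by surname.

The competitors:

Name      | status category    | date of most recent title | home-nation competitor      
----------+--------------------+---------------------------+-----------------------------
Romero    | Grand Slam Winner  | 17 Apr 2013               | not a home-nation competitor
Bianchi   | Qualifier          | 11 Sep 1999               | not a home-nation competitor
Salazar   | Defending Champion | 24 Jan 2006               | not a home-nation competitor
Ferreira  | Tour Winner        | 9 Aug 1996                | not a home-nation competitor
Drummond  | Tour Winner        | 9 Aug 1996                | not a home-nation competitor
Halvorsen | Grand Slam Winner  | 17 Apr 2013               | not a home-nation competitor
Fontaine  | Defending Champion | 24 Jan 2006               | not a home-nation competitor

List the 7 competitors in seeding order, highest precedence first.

Fontaine, Salazar, Halvorsen, Romero, Drummond, Ferreira, Bianchi

By the first rule: Fontaine, Salazar, Halvorsen, Romero, Drummond, Ferreira and Bianchi (each not a home-nation competitor).
Among Fontaine, Salazar, Halvorsen, Romero, Drummond, Ferreira and Bianchi, by status category: Fontaine and Salazar (Defending Champion) before Halvorsen and Romero (Grand Slam Winner) before Drummond and Ferreira (Tour Winner) before Bianchi (Qualifier).
Fontaine and Salazar both have date of most recent title 24 Jan 2006, so the next rule applies.
Among Fontaine and Salazar, alphabetically by surname: Fontaine before Salazar.
Halvorsen and Romero both have date of most recent title 17 Apr 2013, so the next rule applies.
Among Halvorsen and Romero, alphabetically by surname: Halvorsen before Romero.
Drummond and Ferreira both have date of most recent title 9 Aug 1996, so the next rule applies.
Among Drummond and Ferreira, alphabetically by surname: Drummond before Ferreira.
Full order: Fontaine, Salazar, Halvorsen, Romero, Drummond, Ferreira, Bianchi.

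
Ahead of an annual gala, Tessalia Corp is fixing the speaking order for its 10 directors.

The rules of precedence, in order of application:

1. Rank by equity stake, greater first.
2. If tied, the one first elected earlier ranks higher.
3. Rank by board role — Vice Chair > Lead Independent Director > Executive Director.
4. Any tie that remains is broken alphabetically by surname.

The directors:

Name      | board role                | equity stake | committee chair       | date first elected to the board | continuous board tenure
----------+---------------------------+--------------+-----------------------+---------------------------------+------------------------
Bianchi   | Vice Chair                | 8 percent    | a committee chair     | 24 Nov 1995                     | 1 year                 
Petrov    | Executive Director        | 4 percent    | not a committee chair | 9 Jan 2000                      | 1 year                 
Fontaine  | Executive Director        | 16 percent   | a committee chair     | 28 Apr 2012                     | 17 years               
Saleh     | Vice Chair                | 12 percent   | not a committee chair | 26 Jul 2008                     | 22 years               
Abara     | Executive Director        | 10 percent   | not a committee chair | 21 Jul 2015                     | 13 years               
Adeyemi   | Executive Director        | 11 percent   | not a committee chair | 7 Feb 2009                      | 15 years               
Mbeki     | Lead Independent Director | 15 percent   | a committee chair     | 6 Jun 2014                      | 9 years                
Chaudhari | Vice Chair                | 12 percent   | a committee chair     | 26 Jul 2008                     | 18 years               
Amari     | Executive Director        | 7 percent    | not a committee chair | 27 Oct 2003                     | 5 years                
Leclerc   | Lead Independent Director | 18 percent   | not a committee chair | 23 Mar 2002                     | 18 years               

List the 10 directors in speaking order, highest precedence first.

Leclerc, Fontaine, Mbeki, Chaudhari, Saleh, Adeyemi, Abara, Bianchi, Amari, Petrov

By equity stake (higher first): Leclerc (18 percent); then Fontaine (16 percent); then Mbeki (15 percent); then Chaudhari and Saleh (both 12 percent); then Adeyemi (11 percent); then Abara (10 percent); then Bianchi (8 percent); then Amari (7 percent); then Petrov (4 percent).
Chaudhari and Saleh both have date first elected to the board 26 Jul 2008, so the next rule applies.
Chaudhari and Saleh are each Vice Chair, so the next rule applies.
Among Chaudhari and Saleh, alphabetically by surname: Chaudhari before Saleh.
Full order: Leclerc, Fontaine, Mbeki, Chaudhari, Saleh, Adeyemi, Abara, Bianchi, Amari, Petrov.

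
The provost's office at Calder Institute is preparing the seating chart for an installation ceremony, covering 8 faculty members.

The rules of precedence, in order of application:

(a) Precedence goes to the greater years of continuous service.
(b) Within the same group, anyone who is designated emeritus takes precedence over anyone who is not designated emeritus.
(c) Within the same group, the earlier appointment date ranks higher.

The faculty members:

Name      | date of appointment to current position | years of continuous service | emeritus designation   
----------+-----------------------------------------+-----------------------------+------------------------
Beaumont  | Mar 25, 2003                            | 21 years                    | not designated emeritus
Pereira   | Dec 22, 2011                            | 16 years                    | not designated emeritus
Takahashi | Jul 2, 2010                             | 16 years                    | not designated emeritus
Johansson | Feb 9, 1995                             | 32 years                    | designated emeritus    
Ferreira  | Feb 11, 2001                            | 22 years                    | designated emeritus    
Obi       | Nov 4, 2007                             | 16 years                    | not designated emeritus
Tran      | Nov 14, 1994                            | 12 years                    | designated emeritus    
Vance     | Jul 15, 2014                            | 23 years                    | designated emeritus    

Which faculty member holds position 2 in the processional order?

Vance

By years of continuous service (higher first): Johansson (32 years); then Vance (23 years); then Ferreira (22 years); then Beaumont (21 years); then Obi, Takahashi and Pereira (each 16 years); then Tran (12 years).
Obi, Takahashi and Pereira are each not designated emeritus, so the next rule applies.
Among Obi, Takahashi and Pereira, by date of appointment to current position (earlier first): Obi (Nov 4, 2007) before Takahashi (Jul 2, 2010) before Pereira (Dec 22, 2011).
Order: Johansson, Vance, Ferreira, Beaumont, Obi, Takahashi, Pereira, Tran.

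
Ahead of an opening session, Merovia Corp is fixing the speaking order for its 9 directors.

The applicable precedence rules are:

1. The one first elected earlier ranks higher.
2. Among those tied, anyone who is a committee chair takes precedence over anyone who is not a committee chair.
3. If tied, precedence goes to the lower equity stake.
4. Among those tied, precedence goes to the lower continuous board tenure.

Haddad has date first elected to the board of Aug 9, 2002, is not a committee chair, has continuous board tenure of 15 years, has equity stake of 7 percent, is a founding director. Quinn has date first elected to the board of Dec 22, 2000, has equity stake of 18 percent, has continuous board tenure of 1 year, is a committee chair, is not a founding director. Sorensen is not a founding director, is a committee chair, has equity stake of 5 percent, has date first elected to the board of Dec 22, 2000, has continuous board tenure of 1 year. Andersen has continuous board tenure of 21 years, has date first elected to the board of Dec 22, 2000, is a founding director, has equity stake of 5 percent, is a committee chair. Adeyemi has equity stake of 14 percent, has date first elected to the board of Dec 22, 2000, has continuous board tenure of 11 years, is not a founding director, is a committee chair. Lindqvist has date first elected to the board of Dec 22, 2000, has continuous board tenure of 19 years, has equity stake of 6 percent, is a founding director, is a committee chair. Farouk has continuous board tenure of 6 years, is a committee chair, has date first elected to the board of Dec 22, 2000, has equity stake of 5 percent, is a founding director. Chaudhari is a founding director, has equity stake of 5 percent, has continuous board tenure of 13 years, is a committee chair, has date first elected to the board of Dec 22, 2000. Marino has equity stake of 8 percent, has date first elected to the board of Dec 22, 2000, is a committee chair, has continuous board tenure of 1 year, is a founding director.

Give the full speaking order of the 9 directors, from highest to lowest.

Sorensen, Farouk, Chaudhari, Andersen, Lindqvist, Marino, Adeyemi, Quinn, Haddad

By date first elected to the board (earlier first): Sorensen, Farouk, Chaudhari, Andersen, Lindqvist, Marino, Adeyemi and Quinn (each Dec 22, 2000); then Haddad (Aug 9, 2002).
Sorensen, Farouk, Chaudhari, Andersen, Lindqvist, Marino, Adeyemi and Quinn are each a committee chair, so the next rule applies.
Among Sorensen, Farouk, Chaudhari, Andersen, Lindqvist, Marino, Adeyemi and Quinn, by equity stake (lower first): Sorensen, Farouk, Chaudhari and Andersen (5 percent) before Lindqvist (6 percent) before Marino (8 percent) before Adeyemi (14 percent) before Quinn (18 percent).
Among Sorensen, Farouk, Chaudhari and Andersen, by continuous board tenure (lower first): Sorensen (1 year) before Farouk (6 years) before Chaudhari (13 years) before Andersen (21 years).
Full order: Sorensen, Farouk, Chaudhari, Andersen, Lindqvist, Marino, Adeyemi, Quinn, Haddad.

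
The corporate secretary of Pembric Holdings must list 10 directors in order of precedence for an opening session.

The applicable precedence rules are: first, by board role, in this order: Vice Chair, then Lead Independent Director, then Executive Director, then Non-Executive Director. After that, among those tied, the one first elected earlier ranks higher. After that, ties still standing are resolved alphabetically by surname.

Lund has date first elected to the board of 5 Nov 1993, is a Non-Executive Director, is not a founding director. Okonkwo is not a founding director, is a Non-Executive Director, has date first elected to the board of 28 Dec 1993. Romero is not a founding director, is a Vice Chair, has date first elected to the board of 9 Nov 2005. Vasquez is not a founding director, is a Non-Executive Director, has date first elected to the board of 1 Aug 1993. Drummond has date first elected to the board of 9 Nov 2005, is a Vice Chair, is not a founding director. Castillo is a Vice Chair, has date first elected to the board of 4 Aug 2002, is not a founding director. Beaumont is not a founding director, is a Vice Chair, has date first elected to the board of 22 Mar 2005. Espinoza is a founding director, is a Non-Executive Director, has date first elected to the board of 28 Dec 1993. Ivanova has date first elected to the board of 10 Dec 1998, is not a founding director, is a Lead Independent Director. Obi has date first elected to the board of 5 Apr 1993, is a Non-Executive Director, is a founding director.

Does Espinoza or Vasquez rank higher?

By board role: Castillo, Beaumont, Drummond and Romero (Vice Chair); then Ivanova (Lead Independent Director); then Obi, Vasquez, Lund, Espinoza and Okonkwo (Non-Executive Director).
Among Castillo, Beaumont, Drummond and Romero, by date first elected to the board (earlier first): Castillo (4 Aug 2002) before Beaumont (22 Mar 2005) before Drummond and Romero (9 Nov 2005).
Among Drummond and Romero, alphabetically by surname: Drummond before Romero.
Among Obi, Vasquez, Lund, Espinoza and Okonkwo, by date first elected to the board (earlier first): Obi (5 Apr 1993) before Vasquez (1 Aug 1993) before Lund (5 Nov 1993) before Espinoza and Okonkwo (28 Dec 1993).
Among Espinoza and Okonkwo, alphabetically by surname: Espinoza before Okonkwo.
So Vasquez takes precedence.

Vasquez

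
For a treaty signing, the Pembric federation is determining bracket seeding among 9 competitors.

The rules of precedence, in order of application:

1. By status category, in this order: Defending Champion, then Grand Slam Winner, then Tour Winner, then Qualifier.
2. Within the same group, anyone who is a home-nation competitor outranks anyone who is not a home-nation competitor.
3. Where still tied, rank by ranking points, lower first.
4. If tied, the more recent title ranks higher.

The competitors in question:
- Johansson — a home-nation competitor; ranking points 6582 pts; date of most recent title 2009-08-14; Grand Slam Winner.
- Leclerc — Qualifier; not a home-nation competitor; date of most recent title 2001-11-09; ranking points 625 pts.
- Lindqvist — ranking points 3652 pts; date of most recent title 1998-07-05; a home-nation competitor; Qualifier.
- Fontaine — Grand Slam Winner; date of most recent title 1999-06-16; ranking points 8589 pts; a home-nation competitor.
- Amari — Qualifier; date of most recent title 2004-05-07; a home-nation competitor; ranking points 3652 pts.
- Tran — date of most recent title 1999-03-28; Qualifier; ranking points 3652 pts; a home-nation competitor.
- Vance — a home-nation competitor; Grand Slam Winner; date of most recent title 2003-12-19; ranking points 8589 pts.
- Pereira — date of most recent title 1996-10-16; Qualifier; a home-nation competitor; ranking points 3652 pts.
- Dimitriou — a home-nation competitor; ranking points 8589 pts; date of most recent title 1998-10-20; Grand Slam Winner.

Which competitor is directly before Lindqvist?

By status category: Johansson, Vance, Fontaine and Dimitriou (Grand Slam Winner); then Amari, Tran, Lindqvist, Pereira and Leclerc (Qualifier).
Johansson, Vance, Fontaine and Dimitriou are each a home-nation competitor, so the next rule applies.
Among Johansson, Vance, Fontaine and Dimitriou, by ranking points (lower first): Johansson (6582 pts) before Vance, Fontaine and Dimitriou (8589 pts).
Among Vance, Fontaine and Dimitriou, by date of most recent title (later first): Vance (2003-12-19) before Fontaine (1999-06-16) before Dimitriou (1998-10-20).
Among Amari, Tran, Lindqvist, Pereira and Leclerc, a home-nation competitor before not a home-nation competitor: Amari, Tran, Lindqvist and Pereira (a home-nation competitor) before Leclerc (not a home-nation competitor).
Amari, Tran, Lindqvist and Pereira all have ranking points 3652 pts, so the next rule applies.
Among Amari, Tran, Lindqvist and Pereira, by date of most recent title (later first): Amari (2004-05-07) before Tran (1999-03-28) before Lindqvist (1998-07-05) before Pereira (1996-10-16).
Order: Johansson, Vance, Fontaine, Dimitriou, Amari, Tran, Lindqvist, Pereira, Leclerc.

Tran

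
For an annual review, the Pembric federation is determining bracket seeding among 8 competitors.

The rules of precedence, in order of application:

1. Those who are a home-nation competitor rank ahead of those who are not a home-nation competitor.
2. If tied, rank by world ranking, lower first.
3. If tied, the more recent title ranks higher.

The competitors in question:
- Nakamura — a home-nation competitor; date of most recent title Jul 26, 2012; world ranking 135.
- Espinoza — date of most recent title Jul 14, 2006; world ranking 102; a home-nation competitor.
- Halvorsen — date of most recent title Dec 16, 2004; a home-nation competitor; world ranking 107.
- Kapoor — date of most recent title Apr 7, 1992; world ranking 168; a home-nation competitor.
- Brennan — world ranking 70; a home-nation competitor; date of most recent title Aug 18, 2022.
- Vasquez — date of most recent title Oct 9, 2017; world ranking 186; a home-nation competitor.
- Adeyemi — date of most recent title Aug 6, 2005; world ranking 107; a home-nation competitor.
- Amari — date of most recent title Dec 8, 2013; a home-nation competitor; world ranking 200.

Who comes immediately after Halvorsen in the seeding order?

By the first rule: Brennan, Espinoza, Adeyemi, Halvorsen, Nakamura, Kapoor, Vasquez and Amari (each a home-nation competitor).
Among Brennan, Espinoza, Adeyemi, Halvorsen, Nakamura, Kapoor, Vasquez and Amari, by world ranking (lower first): Brennan (70) before Espinoza (102) before Adeyemi and Halvorsen (107) before Nakamura (135) before Kapoor (168) before Vasquez (186) before Amari (200).
Among Adeyemi and Halvorsen, by date of most recent title (later first): Adeyemi (Aug 6, 2005) before Halvorsen (Dec 16, 2004).
Order: Brennan, Espinoza, Adeyemi, Halvorsen, Nakamura, Kapoor, Vasquez, Amari.

Nakamura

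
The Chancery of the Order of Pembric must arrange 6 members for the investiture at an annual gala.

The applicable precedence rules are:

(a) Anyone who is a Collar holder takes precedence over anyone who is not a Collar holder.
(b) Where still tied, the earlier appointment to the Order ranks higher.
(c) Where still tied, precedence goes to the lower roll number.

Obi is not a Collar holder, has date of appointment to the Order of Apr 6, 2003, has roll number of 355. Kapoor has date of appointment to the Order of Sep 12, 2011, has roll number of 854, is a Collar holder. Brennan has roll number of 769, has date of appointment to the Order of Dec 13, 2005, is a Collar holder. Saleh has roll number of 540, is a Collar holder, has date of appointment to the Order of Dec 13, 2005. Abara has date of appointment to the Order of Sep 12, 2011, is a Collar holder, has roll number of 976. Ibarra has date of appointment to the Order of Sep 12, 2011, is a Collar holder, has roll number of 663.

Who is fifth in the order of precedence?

By the first rule: Saleh, Brennan, Ibarra, Kapoor and Abara (each a Collar holder); then Obi (not a Collar holder).
Among Saleh, Brennan, Ibarra, Kapoor and Abara, by date of appointment to the Order (earlier first): Saleh and Brennan (Dec 13, 2005) before Ibarra, Kapoor and Abara (Sep 12, 2011).
Among Saleh and Brennan, by roll number (lower first): Saleh (540) before Brennan (769).
Among Ibarra, Kapoor and Abara, by roll number (lower first): Ibarra (663) before Kapoor (854) before Abara (976).
Order: Saleh, Brennan, Ibarra, Kapoor, Abara, Obi.

Abara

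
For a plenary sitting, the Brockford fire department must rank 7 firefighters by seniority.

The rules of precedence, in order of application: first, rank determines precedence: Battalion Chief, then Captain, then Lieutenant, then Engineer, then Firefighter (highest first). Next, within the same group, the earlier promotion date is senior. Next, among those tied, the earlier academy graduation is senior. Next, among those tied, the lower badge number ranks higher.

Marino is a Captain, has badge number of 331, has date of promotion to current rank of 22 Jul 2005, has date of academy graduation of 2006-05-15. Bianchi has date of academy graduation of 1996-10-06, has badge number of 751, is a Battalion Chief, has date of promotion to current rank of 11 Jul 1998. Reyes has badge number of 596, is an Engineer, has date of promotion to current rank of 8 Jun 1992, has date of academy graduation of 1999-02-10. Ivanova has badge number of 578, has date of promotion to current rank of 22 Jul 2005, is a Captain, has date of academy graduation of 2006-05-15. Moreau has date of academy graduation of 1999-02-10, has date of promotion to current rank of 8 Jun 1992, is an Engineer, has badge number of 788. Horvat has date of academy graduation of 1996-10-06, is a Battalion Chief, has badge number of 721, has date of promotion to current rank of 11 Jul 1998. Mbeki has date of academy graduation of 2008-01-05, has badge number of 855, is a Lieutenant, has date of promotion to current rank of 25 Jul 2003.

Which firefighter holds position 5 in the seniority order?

Mbeki

By rank: Horvat and Bianchi (Battalion Chief); then Marino and Ivanova (Captain); then Mbeki (Lieutenant); then Reyes and Moreau (Engineer).
Horvat and Bianchi both have date of promotion to current rank 11 Jul 1998, so the next rule applies.
Horvat and Bianchi both have date of academy graduation 1996-10-06, so the next rule applies.
Among Horvat and Bianchi, by badge number (lower first): Horvat (721) before Bianchi (751).
Marino and Ivanova both have date of promotion to current rank 22 Jul 2005, so the next rule applies.
Marino and Ivanova both have date of academy graduation 2006-05-15, so the next rule applies.
Among Marino and Ivanova, by badge number (lower first): Marino (331) before Ivanova (578).
Reyes and Moreau both have date of promotion to current rank 8 Jun 1992, so the next rule applies.
Reyes and Moreau both have date of academy graduation 1999-02-10, so the next rule applies.
Among Reyes and Moreau, by badge number (lower first): Reyes (596) before Moreau (788).
Order: Horvat, Bianchi, Marino, Ivanova, Mbeki, Reyes, Moreau.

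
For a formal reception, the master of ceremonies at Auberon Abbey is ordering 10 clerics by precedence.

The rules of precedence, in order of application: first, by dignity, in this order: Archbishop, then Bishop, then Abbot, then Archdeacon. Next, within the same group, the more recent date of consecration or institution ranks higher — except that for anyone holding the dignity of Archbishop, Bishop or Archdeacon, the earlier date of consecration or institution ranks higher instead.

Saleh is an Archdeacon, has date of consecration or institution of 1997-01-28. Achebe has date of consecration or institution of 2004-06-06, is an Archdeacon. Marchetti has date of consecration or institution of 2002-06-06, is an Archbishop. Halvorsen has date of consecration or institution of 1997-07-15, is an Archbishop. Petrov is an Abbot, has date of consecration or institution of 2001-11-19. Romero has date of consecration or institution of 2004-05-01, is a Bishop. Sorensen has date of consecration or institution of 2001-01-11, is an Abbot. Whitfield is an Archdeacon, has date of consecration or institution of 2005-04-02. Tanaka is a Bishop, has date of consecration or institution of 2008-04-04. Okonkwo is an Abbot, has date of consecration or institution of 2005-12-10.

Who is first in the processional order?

Halvorsen

By dignity: Halvorsen and Marchetti (Archbishop); then Romero and Tanaka (Bishop); then Okonkwo, Petrov and Sorensen (Abbot); then Saleh, Achebe and Whitfield (Archdeacon).
Among Halvorsen and Marchetti, by date of consecration or institution (earlier first) (reversed rule for this group): Halvorsen (1997-07-15) before Marchetti (2002-06-06).
Among Romero and Tanaka, by date of consecration or institution (earlier first) (reversed rule for this group): Romero (2004-05-01) before Tanaka (2008-04-04).
Among Okonkwo, Petrov and Sorensen, by date of consecration or institution (later first): Okonkwo (2005-12-10) before Petrov (2001-11-19) before Sorensen (2001-01-11).
Among Saleh, Achebe and Whitfield, by date of consecration or institution (earlier first) (reversed rule for this group): Saleh (1997-01-28) before Achebe (2004-06-06) before Whitfield (2005-04-02).
Order: Halvorsen, Marchetti, Romero, Tanaka, Okonkwo, Petrov, Sorensen, Saleh, Achebe, Whitfield.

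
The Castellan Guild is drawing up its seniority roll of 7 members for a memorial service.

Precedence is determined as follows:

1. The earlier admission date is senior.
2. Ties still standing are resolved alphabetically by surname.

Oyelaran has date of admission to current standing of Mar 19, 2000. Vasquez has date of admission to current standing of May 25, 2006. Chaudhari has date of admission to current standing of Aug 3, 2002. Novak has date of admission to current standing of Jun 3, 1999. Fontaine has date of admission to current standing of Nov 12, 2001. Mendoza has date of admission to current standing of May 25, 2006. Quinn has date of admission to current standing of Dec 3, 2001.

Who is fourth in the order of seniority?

By date of admission to current standing (earlier first): Novak (Jun 3, 1999); then Oyelaran (Mar 19, 2000); then Fontaine (Nov 12, 2001); then Quinn (Dec 3, 2001); then Chaudhari (Aug 3, 2002); then Mendoza and Vasquez (both May 25, 2006).
Among Mendoza and Vasquez, alphabetically by surname: Mendoza before Vasquez.
Order: Novak, Oyelaran, Fontaine, Quinn, Chaudhari, Mendoza, Vasquez.

Quinn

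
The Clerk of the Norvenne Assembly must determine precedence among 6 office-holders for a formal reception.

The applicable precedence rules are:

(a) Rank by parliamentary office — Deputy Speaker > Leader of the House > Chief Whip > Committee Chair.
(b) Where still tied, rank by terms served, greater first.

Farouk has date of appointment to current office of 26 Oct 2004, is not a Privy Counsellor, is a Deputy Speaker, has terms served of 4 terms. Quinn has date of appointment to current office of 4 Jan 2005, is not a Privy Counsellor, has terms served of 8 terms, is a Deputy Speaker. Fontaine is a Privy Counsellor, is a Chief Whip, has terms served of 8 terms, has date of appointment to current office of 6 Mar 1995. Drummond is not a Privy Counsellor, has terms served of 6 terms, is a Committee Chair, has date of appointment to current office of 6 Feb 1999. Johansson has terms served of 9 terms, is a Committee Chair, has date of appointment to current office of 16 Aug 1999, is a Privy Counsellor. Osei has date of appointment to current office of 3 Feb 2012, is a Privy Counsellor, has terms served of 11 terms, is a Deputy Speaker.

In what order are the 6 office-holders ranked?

By parliamentary office: Osei, Quinn and Farouk (Deputy Speaker); then Fontaine (Chief Whip); then Johansson and Drummond (Committee Chair).
Among Osei, Quinn and Farouk, by terms served (higher first): Osei (11 terms) before Quinn (8 terms) before Farouk (4 terms).
Among Johansson and Drummond, by terms served (higher first): Johansson (9 terms) before Drummond (6 terms).
Full order: Osei, Quinn, Farouk, Fontaine, Johansson, Drummond.

Osei, Quinn, Farouk, Fontaine, Johansson, Drummond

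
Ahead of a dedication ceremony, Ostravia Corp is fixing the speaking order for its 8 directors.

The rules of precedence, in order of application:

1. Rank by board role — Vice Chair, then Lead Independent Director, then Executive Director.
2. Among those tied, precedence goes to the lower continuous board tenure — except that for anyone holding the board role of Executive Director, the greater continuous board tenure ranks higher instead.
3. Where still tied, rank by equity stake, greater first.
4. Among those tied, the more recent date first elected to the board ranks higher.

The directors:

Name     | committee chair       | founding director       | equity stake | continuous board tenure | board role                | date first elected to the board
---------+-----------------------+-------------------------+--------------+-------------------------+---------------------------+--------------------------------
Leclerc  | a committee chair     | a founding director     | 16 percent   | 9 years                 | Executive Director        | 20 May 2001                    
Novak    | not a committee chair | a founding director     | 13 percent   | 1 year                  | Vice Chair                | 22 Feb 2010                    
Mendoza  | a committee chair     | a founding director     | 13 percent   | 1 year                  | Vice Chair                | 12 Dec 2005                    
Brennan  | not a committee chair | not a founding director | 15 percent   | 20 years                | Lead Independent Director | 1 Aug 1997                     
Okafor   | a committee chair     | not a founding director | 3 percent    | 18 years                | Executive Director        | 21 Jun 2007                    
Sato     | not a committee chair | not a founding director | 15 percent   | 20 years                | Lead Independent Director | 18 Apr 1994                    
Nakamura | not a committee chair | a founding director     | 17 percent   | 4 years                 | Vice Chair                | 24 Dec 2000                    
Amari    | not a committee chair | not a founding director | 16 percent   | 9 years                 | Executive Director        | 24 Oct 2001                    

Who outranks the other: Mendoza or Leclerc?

By board role: Novak, Mendoza and Nakamura (Vice Chair); then Brennan and Sato (Lead Independent Director); then Okafor, Amari and Leclerc (Executive Director).
Among Novak, Mendoza and Nakamura, by continuous board tenure (lower first): Novak and Mendoza (1 year) before Nakamura (4 years).
Novak and Mendoza both have equity stake 13 percent, so the next rule applies.
Among Novak and Mendoza, by date first elected to the board (later first): Novak (22 Feb 2010) before Mendoza (12 Dec 2005).
Brennan and Sato both have continuous board tenure 20 years, so the next rule applies.
Brennan and Sato both have equity stake 15 percent, so the next rule applies.
Among Brennan and Sato, by date first elected to the board (later first): Brennan (1 Aug 1997) before Sato (18 Apr 1994).
Among Okafor, Amari and Leclerc, by continuous board tenure (higher first) (reversed rule for this group): Okafor (18 years) before Amari and Leclerc (9 years).
Amari and Leclerc both have equity stake 16 percent, so the next rule applies.
Among Amari and Leclerc, by date first elected to the board (later first): Amari (24 Oct 2001) before Leclerc (20 May 2001).
So Mendoza takes precedence.

Mendoza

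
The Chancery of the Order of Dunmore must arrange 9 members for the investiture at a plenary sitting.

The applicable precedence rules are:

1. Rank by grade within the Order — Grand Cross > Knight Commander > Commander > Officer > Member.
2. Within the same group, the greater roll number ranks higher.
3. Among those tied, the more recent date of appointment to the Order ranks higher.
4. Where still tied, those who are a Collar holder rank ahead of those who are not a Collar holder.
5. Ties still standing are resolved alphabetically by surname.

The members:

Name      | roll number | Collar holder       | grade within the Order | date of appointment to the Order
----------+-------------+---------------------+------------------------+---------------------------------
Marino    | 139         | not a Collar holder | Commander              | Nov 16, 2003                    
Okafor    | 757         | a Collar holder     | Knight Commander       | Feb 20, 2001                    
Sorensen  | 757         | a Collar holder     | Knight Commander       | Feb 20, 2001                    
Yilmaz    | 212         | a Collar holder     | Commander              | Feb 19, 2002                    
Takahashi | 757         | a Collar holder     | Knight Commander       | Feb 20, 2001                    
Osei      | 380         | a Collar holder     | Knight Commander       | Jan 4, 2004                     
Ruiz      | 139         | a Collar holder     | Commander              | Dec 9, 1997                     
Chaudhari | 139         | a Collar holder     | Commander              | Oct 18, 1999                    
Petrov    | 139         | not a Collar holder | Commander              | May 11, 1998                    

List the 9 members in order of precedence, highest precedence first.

By grade within the Order: Okafor, Sorensen, Takahashi and Osei (Knight Commander); then Yilmaz, Marino, Chaudhari, Petrov and Ruiz (Commander).
Among Okafor, Sorensen, Takahashi and Osei, by roll number (higher first): Okafor, Sorensen and Takahashi (757) before Osei (380).
Okafor, Sorensen and Takahashi all have date of appointment to the Order Feb 20, 2001, so the next rule applies.
Okafor, Sorensen and Takahashi are each a Collar holder, so the next rule applies.
Among Okafor, Sorensen and Takahashi, alphabetically by surname: Okafor before Sorensen before Takahashi.
Among Yilmaz, Marino, Chaudhari, Petrov and Ruiz, by roll number (higher first): Yilmaz (212) before Marino, Chaudhari, Petrov and Ruiz (139).
Among Marino, Chaudhari, Petrov and Ruiz, by date of appointment to the Order (later first): Marino (Nov 16, 2003) before Chaudhari (Oct 18, 1999) before Petrov (May 11, 1998) before Ruiz (Dec 9, 1997).
Full order: Okafor, Sorensen, Takahashi, Osei, Yilmaz, Marino, Chaudhari, Petrov, Ruiz.

Okafor, Sorensen, Takahashi, Osei, Yilmaz, Marino, Chaudhari, Petrov, Ruiz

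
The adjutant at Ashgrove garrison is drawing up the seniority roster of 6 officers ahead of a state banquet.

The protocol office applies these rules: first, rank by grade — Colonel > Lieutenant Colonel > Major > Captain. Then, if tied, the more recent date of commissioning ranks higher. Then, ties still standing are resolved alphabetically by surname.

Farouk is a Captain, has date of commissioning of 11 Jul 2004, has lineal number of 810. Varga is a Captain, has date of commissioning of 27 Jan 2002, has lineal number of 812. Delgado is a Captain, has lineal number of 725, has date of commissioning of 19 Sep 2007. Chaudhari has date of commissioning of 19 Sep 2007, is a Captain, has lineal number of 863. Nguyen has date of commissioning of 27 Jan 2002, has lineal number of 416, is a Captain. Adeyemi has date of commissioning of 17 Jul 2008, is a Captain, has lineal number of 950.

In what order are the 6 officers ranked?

By grade: Adeyemi, Chaudhari, Delgado, Farouk, Nguyen and Varga (Captain).
Among Adeyemi, Chaudhari, Delgado, Farouk, Nguyen and Varga, by date of commissioning (later first): Adeyemi (17 Jul 2008) before Chaudhari and Delgado (19 Sep 2007) before Farouk (11 Jul 2004) before Nguyen and Varga (27 Jan 2002).
Among Chaudhari and Delgado, alphabetically by surname: Chaudhari before Delgado.
Among Nguyen and Varga, alphabetically by surname: Nguyen before Varga.
Full order: Adeyemi, Chaudhari, Delgado, Farouk, Nguyen, Varga.

Adeyemi, Chaudhari, Delgado, Farouk, Nguyen, Varga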